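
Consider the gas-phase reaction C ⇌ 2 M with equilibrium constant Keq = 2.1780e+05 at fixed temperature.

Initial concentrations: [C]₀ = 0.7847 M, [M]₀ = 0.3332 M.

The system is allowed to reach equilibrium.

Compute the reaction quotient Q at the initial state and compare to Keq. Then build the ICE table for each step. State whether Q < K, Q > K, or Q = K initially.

Q₀ = 0.1415 vs Keq = 2.1780e+05 ⇒ Q<K, forward
Step 1:
                  C         M
  init       0.7847    0.3332
  Δ         -0.7847     1.569
  eq      1.6620e-05     1.903
  solve Keq expr → x = 0.7847; check Q = 2.1780e+05

Q₀ = 0.1415; Q < K (proceeds forward)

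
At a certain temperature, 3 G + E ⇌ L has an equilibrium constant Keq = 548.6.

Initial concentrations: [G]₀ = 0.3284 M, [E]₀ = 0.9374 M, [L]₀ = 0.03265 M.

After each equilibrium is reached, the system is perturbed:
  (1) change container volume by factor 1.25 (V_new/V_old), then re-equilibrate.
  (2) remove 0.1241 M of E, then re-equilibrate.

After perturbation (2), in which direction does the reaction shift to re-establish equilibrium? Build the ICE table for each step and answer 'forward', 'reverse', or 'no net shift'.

Direction: reverse

Q₀ = 0.9834 vs Keq = 548.6 ⇒ Q<K, forward
Step 1:
                    G           E           L
  Initial      0.3284      0.9374     0.03265
  Change      -0.2646    -0.08821     0.08821
  Equil       0.06378      0.8492      0.1209
  solve Keq expr → x = 0.08821; check Q = 548.6
Then change container volume by factor 1.25 (V_new/V_old).
Step 2:
                    G           E           L
  Initial     0.05102      0.6794     0.09669
  Change      0.01176     0.00392    -0.00392
  Equil       0.06278      0.6833     0.09277
  solve Keq expr → x = -0.00392; check Q = 548.6
Then remove 0.1241 M of E.
Step 3:
                    G           E           L
  Initial     0.06278      0.5592     0.09277
  Change     0.003965    0.001322   -0.001322
  Equil       0.06675      0.5605     0.09144
  solve Keq expr → x = -0.001322; check Q = 548.6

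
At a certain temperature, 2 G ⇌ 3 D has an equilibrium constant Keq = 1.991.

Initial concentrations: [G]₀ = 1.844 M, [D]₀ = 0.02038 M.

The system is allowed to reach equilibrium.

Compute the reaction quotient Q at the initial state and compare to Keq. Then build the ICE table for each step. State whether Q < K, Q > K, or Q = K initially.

Q₀ = 2.4894e-06 vs Keq = 1.991 ⇒ Q<K, forward
Step 1:
                  G         D
  I           1.844   0.02038
  C         -0.8319     1.248
  E           1.012     1.268
  solve Keq expr → x = 0.4159; check Q = 1.991

Q₀ = 2.4894e-06; Q < K (proceeds forward)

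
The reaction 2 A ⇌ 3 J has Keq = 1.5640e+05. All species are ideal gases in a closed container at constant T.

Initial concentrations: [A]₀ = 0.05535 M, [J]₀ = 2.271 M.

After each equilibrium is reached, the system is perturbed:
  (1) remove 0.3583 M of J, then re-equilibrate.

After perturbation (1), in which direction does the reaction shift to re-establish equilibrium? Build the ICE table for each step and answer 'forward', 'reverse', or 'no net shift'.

Direction: forward

Q₀ = 3823 vs Keq = 1.5640e+05 ⇒ Q<K, forward
Step 1:
                    A           J
  I           0.05535       2.271
  C           -0.0463     0.06944
  E          0.009054        2.34
  solve Keq expr → x = 0.02315; check Q = 1.5640e+05
Then remove 0.3583 M of J.
Step 2:
                    A           J
  I          0.009054       1.982
  C         -0.001981    0.002972
  E          0.007072       1.985
  solve Keq expr → x = 9.9073e-04; check Q = 1.5640e+05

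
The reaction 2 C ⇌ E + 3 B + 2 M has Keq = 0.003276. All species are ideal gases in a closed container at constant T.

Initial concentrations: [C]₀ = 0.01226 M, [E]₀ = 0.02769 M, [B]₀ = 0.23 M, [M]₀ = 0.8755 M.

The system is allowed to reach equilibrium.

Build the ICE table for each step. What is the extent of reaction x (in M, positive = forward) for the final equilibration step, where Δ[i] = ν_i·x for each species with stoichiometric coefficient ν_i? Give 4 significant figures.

x = -0.02354 M

Q₀ = 1.718 vs Keq = 0.003276 ⇒ Q>K, reverse
Step 1:
                    C           E           B           M
  I           0.01226     0.02769        0.23      0.8755
  C           0.04708    -0.02354    -0.07062    -0.04708
  E           0.05934    0.004151      0.1594      0.8284
  solve Keq expr → x = -0.02354; check Q = 0.003276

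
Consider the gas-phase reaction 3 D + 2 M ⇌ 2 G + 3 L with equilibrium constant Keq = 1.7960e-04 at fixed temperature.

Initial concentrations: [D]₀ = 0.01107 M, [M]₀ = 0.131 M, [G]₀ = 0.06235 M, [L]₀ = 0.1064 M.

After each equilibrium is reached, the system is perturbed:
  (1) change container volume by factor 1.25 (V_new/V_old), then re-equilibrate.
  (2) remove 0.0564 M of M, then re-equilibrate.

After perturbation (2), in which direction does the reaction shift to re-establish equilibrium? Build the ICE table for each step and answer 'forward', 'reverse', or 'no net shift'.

Direction: reverse

Q₀ = 201.1 vs Keq = 1.7960e-04 ⇒ Q>K, reverse
Step 1:
                   D          M          G          L
  Initial    0.01107      0.131    0.06235     0.1064
  Change     0.07592    0.05061   -0.05061   -0.07592
  Equil      0.08699     0.1816    0.01174    0.03048
  solve Keq expr → x = -0.02531; check Q = 1.7960e-04
Then change container volume by factor 1.25 (V_new/V_old).
Step 2:
                   D          M          G          L
  Initial    0.06959     0.1453   0.009389    0.02438
  Change           0          0          0          0
  Equil      0.06959     0.1453   0.009389    0.02438
  solve Keq expr → x = 0; check Q = 1.7960e-04
Then remove 0.0564 M of M.
Step 3:
                   D          M          G          L
  Initial    0.06959    0.08889   0.009389    0.02438
  Change    0.002836   0.001891  -0.001891  -0.002836
  Equil      0.07243    0.09078   0.007498    0.02155
  solve Keq expr → x = -9.4538e-04; check Q = 1.7960e-04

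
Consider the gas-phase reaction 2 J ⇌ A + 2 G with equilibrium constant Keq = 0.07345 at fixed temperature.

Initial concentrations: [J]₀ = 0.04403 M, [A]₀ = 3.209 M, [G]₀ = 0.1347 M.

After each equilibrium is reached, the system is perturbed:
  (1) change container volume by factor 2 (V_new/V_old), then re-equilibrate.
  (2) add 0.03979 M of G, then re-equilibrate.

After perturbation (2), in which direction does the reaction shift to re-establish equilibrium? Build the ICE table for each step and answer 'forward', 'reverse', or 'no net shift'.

Q₀ = 30.03 vs Keq = 0.07345 ⇒ Q>K, reverse
Step 1:
                   J          A          G
  I          0.04403      3.209     0.1347
  C            0.111   -0.05552     -0.111
  E           0.1551      3.153    0.02367
  solve Keq expr → x = -0.05552; check Q = 0.07345
Then change container volume by factor 2 (V_new/V_old).
Step 2:
                   J          A          G
  I          0.07753      1.577    0.01183
  C        -0.004023   0.002011   0.004023
  E          0.07351      1.579    0.01586
  solve Keq expr → x = 0.002011; check Q = 0.07345
Then add 0.03979 M of G.
Step 3:
                   J          A          G
  I          0.07351      1.579    0.05565
  C          0.03263   -0.01632   -0.03263
  E           0.1061      1.562    0.02301
  solve Keq expr → x = -0.01632; check Q = 0.07345

Direction: reverse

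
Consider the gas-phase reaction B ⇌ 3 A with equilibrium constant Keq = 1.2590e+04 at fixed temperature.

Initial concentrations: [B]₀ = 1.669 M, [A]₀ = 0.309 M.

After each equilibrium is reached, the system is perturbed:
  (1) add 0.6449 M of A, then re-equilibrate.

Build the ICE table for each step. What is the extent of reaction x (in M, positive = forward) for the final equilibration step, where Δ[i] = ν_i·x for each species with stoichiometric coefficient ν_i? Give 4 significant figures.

Q₀ = 0.01768 vs Keq = 1.2590e+04 ⇒ Q<K, forward
Step 1:
                    B           A
  I             1.669       0.309
  C            -1.657       4.972
  E            0.0117       5.281
  solve Keq expr → x = 1.657; check Q = 1.2590e+04
Then add 0.6449 M of A.
Step 2:
                    B           A
  I            0.0117       5.926
  C          0.004712    -0.01414
  E           0.01641       5.912
  solve Keq expr → x = -0.004712; check Q = 1.2590e+04

x = -0.004712 M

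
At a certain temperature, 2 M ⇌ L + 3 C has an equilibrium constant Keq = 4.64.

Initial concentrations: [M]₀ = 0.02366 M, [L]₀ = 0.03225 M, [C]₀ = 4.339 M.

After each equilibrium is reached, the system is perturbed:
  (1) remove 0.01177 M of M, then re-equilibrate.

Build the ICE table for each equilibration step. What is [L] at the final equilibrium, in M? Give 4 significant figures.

Q₀ = 4706 vs Keq = 4.64 ⇒ Q>K, reverse
Step 1:
                    M           L           C
  I           0.02366     0.03225       4.339
  C           0.06358    -0.03179    -0.09536
  E           0.08724  4.6206e-04       4.244
  solve Keq expr → x = -0.03179; check Q = 4.64
Then remove 0.01177 M of M.
Step 2:
                    M           L           C
  I           0.07547  4.6206e-04       4.244
  C        2.2819e-04 -1.1409e-04 -3.4228e-04
  E           0.07569  3.4796e-04       4.243
  solve Keq expr → x = -1.1409e-04; check Q = 4.64

[L]_eq = 3.4796e-04 M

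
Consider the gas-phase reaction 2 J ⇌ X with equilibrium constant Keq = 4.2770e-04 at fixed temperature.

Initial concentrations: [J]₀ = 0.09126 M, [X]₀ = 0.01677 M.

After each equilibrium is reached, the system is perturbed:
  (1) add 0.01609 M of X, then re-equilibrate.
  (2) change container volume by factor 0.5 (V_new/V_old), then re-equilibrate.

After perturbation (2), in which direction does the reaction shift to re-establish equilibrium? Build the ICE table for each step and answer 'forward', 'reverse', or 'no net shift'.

Direction: forward

Q₀ = 2.014 vs Keq = 4.2770e-04 ⇒ Q>K, reverse
Step 1:
                  J         X
  init      0.09126   0.01677
  Δ         0.03353  -0.01676
  eq         0.1248 6.6600e-06
  solve Keq expr → x = -0.01676; check Q = 4.2770e-04
Then add 0.01609 M of X.
Step 2:
                  J         X
  init       0.1248    0.0161
  Δ         0.03217  -0.01609
  eq          0.157 1.0537e-05
  solve Keq expr → x = -0.01609; check Q = 4.2770e-04
Then change container volume by factor 0.5 (V_new/V_old).
Step 3:
                  J         X
  init       0.3139 2.1074e-05
  Δ       -4.2125e-05 2.1062e-05
  eq         0.3139 4.2136e-05
  solve Keq expr → x = 2.1062e-05; check Q = 4.2770e-04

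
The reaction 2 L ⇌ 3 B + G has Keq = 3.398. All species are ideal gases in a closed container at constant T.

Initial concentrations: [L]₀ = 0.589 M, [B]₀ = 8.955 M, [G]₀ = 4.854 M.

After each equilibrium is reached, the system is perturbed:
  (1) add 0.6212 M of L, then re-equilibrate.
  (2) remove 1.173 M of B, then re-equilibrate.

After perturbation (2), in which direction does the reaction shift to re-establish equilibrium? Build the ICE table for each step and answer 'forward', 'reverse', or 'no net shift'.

Direction: forward

Q₀ = 1.0048e+04 vs Keq = 3.398 ⇒ Q>K, reverse
Step 1:
                  L         B         G
  I           0.589     8.955     4.854
  C           4.013     -6.02    -2.007
  E           4.602     2.935     2.847
  solve Keq expr → x = -2.007; check Q = 3.398
Then add 0.6212 M of L.
Step 2:
                  L         B         G
  I           5.224     2.935     2.847
  C         -0.1236    0.1855   0.06182
  E             5.1      3.12     2.909
  solve Keq expr → x = 0.06182; check Q = 3.398
Then remove 1.173 M of B.
Step 3:
                  L         B         G
  I             5.1     1.947     2.909
  C         -0.5664    0.8495    0.2832
  E           4.534     2.797     3.192
  solve Keq expr → x = 0.2832; check Q = 3.398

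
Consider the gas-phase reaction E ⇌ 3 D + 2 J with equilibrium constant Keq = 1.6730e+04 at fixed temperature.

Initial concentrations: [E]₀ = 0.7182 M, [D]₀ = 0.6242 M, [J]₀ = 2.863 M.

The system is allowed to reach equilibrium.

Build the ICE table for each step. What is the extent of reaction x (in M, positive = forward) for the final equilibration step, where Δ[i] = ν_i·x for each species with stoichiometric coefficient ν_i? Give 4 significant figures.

x = 0.6966 M

Q₀ = 2.776 vs Keq = 1.6730e+04 ⇒ Q<K, forward
Step 1:
                  E         D         J
  init       0.7182    0.6242     2.863
  Δ         -0.6966      2.09     1.393
  eq        0.02164     2.714     4.256
  solve Keq expr → x = 0.6966; check Q = 1.6730e+04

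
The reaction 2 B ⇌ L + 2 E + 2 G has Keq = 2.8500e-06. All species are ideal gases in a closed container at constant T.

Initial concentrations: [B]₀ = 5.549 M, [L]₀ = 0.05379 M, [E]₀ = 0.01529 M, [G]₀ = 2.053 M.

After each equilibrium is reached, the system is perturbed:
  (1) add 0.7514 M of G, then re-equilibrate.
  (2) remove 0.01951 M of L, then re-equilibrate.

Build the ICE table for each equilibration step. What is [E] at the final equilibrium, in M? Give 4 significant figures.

[E]_eq = 0.01771 M

Q₀ = 1.7213e-06 vs Keq = 2.8500e-06 ⇒ Q<K, forward
Step 1:
                    B           L           E           G
  I             5.549     0.05379     0.01529       2.053
  C         -0.003979    0.001989    0.003979    0.003979
  E             5.545     0.05578     0.01927       2.057
  solve Keq expr → x = 0.001989; check Q = 2.8500e-06
Then add 0.7514 M of G.
Step 2:
                    B           L           E           G
  I             5.545     0.05578     0.01927       2.808
  C          0.004804   -0.002402   -0.004804   -0.004804
  E              5.55     0.05338     0.01446       2.804
  solve Keq expr → x = -0.002402; check Q = 2.8500e-06
Then remove 0.01951 M of L.
Step 3:
                    B           L           E           G
  I              5.55     0.03387     0.01446       2.804
  C         -0.003244    0.001622    0.003244    0.003244
  E             5.547     0.03549     0.01771       2.807
  solve Keq expr → x = 0.001622; check Q = 2.8500e-06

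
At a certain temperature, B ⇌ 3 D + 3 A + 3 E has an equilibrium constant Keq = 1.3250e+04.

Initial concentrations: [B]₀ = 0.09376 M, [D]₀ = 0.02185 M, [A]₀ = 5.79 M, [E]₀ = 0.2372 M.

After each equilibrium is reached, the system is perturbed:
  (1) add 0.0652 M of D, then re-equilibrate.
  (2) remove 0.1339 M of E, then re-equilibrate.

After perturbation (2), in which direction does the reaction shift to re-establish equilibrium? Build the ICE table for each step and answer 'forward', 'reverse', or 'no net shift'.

Direction: forward

Q₀ = 2.8821e-04 vs Keq = 1.3250e+04 ⇒ Q<K, forward
Step 1:
                  B         D         A         E
  init      0.09376   0.02185      5.79    0.2372
  Δ        -0.09369    0.2811    0.2811    0.2811
  eq      6.5363e-05    0.3029     6.071    0.5183
  solve Keq expr → x = 0.09369; check Q = 1.3250e+04
Then add 0.0652 M of D.
Step 2:
                  B         D         A         E
  init    6.5363e-05    0.3681     6.071    0.5183
  Δ       5.1677e-05 -1.5503e-04 -1.5503e-04 -1.5503e-04
  eq      1.1704e-04     0.368     6.071    0.5181
  solve Keq expr → x = -5.1677e-05; check Q = 1.3250e+04
Then remove 0.1339 M of E.
Step 3:
                  B         D         A         E
  init    1.1704e-04     0.368     6.071    0.3842
  Δ       -6.9146e-05 2.0744e-04 2.0744e-04 2.0744e-04
  eq      4.7893e-05    0.3682     6.071    0.3844
  solve Keq expr → x = 6.9146e-05; check Q = 1.3250e+04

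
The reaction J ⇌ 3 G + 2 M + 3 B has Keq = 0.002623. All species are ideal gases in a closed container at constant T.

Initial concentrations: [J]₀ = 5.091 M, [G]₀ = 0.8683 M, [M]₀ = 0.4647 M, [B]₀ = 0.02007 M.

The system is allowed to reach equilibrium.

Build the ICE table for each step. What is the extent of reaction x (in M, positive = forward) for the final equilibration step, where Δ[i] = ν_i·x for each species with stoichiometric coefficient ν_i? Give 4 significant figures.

Q₀ = 2.2449e-07 vs Keq = 0.002623 ⇒ Q<K, forward
Step 1:
                  J         G         M         B
  Initial     5.091    0.8683    0.4647   0.02007
  Change   -0.08713    0.2614    0.1743    0.2614
  Equil       5.004      1.13     0.639    0.2815
  solve Keq expr → x = 0.08713; check Q = 0.002623

x = 0.08713 M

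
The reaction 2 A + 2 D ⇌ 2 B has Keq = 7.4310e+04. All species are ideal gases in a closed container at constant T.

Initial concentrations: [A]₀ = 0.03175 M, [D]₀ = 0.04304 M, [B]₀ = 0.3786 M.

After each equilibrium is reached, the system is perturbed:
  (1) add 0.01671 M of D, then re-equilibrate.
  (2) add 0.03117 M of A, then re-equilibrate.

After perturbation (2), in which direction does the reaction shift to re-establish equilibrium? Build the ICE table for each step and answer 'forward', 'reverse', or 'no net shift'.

Q₀ = 7.6759e+04 vs Keq = 7.4310e+04 ⇒ Q>K, reverse
Step 1:
                    A           D           B
  I           0.03175     0.04304      0.3786
  C        2.8365e-04  2.8365e-04 -2.8365e-04
  E           0.03203     0.04332      0.3783
  solve Keq expr → x = -1.4183e-04; check Q = 7.4310e+04
Then add 0.01671 M of D.
Step 2:
                    A           D           B
  I           0.03203     0.06003      0.3783
  C         -0.005963   -0.005963    0.005963
  E           0.02607     0.05407      0.3843
  solve Keq expr → x = 0.002981; check Q = 7.4310e+04
Then add 0.03117 M of A.
Step 3:
                    A           D           B
  I           0.05724     0.05407      0.3843
  C          -0.01724    -0.01724     0.01724
  E              0.04     0.03683      0.4015
  solve Keq expr → x = 0.008622; check Q = 7.4310e+04

Direction: forward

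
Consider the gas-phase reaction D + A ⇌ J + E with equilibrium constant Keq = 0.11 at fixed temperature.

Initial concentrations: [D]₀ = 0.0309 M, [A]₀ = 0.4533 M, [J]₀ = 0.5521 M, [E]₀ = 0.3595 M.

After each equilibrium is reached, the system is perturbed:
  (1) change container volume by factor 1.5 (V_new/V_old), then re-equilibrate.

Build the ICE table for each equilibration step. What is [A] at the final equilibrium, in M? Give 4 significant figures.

[A]_eq = 0.484 M

Q₀ = 14.17 vs Keq = 0.11 ⇒ Q>K, reverse
Step 1:
                    D           A           J           E
  I            0.0309      0.4533      0.5521      0.3595
  C            0.2727      0.2727     -0.2727     -0.2727
  E            0.3036       0.726      0.2794     0.08679
  solve Keq expr → x = -0.2727; check Q = 0.11
Then change container volume by factor 1.5 (V_new/V_old).
Step 2:
                    D           A           J           E
  I            0.2024       0.484      0.1863     0.05786
  C                 0           0           0           0
  E            0.2024       0.484      0.1863     0.05786
  solve Keq expr → x = 0; check Q = 0.11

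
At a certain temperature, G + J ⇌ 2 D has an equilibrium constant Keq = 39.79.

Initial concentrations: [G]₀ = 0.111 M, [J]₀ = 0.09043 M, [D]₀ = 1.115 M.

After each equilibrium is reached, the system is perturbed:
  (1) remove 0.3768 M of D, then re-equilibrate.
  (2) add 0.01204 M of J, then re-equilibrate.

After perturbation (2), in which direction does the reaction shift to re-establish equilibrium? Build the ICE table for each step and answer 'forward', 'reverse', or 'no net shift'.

Q₀ = 123.9 vs Keq = 39.79 ⇒ Q>K, reverse
Step 1:
                  G         J         D
  Initial     0.111   0.09043     1.115
  Change    0.05799   0.05799    -0.116
  Equil       0.169    0.1484     0.999
  solve Keq expr → x = -0.05799; check Q = 39.79
Then remove 0.3768 M of D.
Step 2:
                  G         J         D
  Initial     0.169    0.1484    0.6222
  Change   -0.04525  -0.04525   0.09051
  Equil      0.1237    0.1032    0.7127
  solve Keq expr → x = 0.04525; check Q = 39.79
Then add 0.01204 M of J.
Step 3:
                  G         J         D
  Initial    0.1237    0.1152    0.7127
  Change  -0.004865 -0.004865   0.00973
  Equil      0.1189    0.1103    0.7225
  solve Keq expr → x = 0.004865; check Q = 39.79

Direction: forward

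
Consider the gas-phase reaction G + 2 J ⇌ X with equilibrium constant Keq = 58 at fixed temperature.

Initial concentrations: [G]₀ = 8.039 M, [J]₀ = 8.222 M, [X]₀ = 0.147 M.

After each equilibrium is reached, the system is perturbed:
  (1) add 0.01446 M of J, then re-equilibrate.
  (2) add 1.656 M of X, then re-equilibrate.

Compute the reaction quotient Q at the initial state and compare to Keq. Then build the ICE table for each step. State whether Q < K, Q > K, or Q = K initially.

Q₀ = 2.7050e-04; Q < K (proceeds forward)

Q₀ = 2.7050e-04 vs Keq = 58 ⇒ Q<K, forward
Step 1:
                    G           J           X
  init          8.039       8.222       0.147
  Δ            -4.044      -8.088       4.044
  eq            3.995      0.1345       4.191
  solve Keq expr → x = 4.044; check Q = 58
Then add 0.01446 M of J.
Step 2:
                    G           J           X
  init          3.995      0.1489       4.191
  Δ         -0.007113    -0.01423    0.007113
  eq            3.988      0.1347       4.198
  solve Keq expr → x = 0.007113; check Q = 58
Then add 1.656 M of X.
Step 3:
                    G           J           X
  init          3.988      0.1347       5.854
  Δ           0.01198     0.02397    -0.01198
  eq                4      0.1587       5.842
  solve Keq expr → x = -0.01198; check Q = 58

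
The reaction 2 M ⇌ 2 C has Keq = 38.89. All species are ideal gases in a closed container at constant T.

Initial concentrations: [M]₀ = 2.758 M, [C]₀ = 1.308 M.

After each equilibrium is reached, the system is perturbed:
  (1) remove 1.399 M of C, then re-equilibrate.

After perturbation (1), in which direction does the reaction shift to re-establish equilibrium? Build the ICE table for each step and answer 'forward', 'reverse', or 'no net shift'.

Direction: forward

Q₀ = 0.2249 vs Keq = 38.89 ⇒ Q<K, forward
Step 1:
                   M          C
  init         2.758      1.308
  Δ           -2.196      2.196
  eq          0.5619      3.504
  solve Keq expr → x = 1.098; check Q = 38.89
Then remove 1.399 M of C.
Step 2:
                   M          C
  init        0.5619      2.105
  Δ          -0.1933     0.1933
  eq          0.3686      2.298
  solve Keq expr → x = 0.09667; check Q = 38.89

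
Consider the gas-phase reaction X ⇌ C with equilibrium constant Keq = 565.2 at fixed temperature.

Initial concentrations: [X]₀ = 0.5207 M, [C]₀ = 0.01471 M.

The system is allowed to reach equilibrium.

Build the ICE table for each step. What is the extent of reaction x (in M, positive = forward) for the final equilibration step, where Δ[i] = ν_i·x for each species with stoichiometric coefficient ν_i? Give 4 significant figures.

x = 0.5198 M

Q₀ = 0.02825 vs Keq = 565.2 ⇒ Q<K, forward
Step 1:
                  X         C
  Initial    0.5207   0.01471
  Change    -0.5198    0.5198
  Equil   9.4562e-04    0.5345
  solve Keq expr → x = 0.5198; check Q = 565.2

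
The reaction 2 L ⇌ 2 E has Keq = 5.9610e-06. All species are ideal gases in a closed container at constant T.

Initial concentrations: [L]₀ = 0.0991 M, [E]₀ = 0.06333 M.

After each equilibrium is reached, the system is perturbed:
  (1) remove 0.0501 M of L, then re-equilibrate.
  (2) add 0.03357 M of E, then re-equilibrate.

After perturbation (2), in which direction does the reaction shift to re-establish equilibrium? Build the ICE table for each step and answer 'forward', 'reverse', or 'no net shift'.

Direction: reverse

Q₀ = 0.4084 vs Keq = 5.9610e-06 ⇒ Q>K, reverse
Step 1:
                  L         E
  Initial    0.0991   0.06333
  Change    0.06293  -0.06293
  Equil       0.162 3.9561e-04
  solve Keq expr → x = -0.03147; check Q = 5.9610e-06
Then remove 0.0501 M of L.
Step 2:
                  L         E
  Initial    0.1119 3.9561e-04
  Change  1.2202e-04 -1.2202e-04
  Equil      0.1121 2.7359e-04
  solve Keq expr → x = -6.1011e-05; check Q = 5.9610e-06
Then add 0.03357 M of E.
Step 3:
                  L         E
  Initial    0.1121   0.03384
  Change    0.03349  -0.03349
  Equil      0.1455 3.5535e-04
  solve Keq expr → x = -0.01674; check Q = 5.9610e-06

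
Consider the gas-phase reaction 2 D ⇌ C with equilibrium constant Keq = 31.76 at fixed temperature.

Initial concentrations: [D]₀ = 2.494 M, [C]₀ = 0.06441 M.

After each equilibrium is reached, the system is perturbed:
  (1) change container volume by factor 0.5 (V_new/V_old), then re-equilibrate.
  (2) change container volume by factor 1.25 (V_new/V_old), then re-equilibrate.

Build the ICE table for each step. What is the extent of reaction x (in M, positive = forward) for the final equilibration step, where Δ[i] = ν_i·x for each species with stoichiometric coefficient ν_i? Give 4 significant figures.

x = -0.0128 M

Q₀ = 0.01036 vs Keq = 31.76 ⇒ Q<K, forward
Step 1:
                  D         C
  Initial     2.494   0.06441
  Change     -2.299     1.149
  Equil      0.1955     1.214
  solve Keq expr → x = 1.149; check Q = 31.76
Then change container volume by factor 0.5 (V_new/V_old).
Step 2:
                  D         C
  Initial     0.391     2.427
  Change    -0.1114   0.05568
  Equil      0.2796     2.483
  solve Keq expr → x = 0.05568; check Q = 31.76
Then change container volume by factor 1.25 (V_new/V_old).
Step 3:
                  D         C
  Initial    0.2237     1.986
  Change     0.0256   -0.0128
  Equil      0.2493     1.974
  solve Keq expr → x = -0.0128; check Q = 31.76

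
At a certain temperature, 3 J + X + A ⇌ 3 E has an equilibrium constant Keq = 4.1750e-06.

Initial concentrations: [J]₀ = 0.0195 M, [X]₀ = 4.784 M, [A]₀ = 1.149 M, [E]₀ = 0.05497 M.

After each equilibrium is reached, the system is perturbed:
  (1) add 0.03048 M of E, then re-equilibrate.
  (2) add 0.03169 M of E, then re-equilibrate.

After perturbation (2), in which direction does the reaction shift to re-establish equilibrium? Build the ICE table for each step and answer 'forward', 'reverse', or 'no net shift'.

Direction: reverse

Q₀ = 4.075 vs Keq = 4.1750e-06 ⇒ Q>K, reverse
Step 1:
                   J          X          A          E
  Initial     0.0195      4.784      1.149    0.05497
  Change      0.0529    0.01763    0.01763    -0.0529
  Equil       0.0724      4.802      1.167    0.00207
  solve Keq expr → x = -0.01763; check Q = 4.1750e-06
Then add 0.03048 M of E.
Step 2:
                   J          X          A          E
  Initial     0.0724      4.802      1.167    0.03255
  Change     0.02962   0.009874   0.009874   -0.02962
  Equil        0.102      4.812      1.177   0.002928
  solve Keq expr → x = -0.009874; check Q = 4.1750e-06
Then add 0.03169 M of E.
Step 3:
                   J          X          A          E
  Initial      0.102      4.812      1.177    0.03462
  Change     0.03079    0.01026    0.01026   -0.03079
  Equil       0.1328      4.822      1.187   0.003825
  solve Keq expr → x = -0.01026; check Q = 4.1750e-06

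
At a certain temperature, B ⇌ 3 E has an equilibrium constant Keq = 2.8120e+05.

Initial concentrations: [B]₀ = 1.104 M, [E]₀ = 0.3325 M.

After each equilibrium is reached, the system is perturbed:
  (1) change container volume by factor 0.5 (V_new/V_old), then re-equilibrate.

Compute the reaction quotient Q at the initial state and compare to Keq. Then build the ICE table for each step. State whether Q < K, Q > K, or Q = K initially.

Q₀ = 0.0333; Q < K (proceeds forward)

Q₀ = 0.0333 vs Keq = 2.8120e+05 ⇒ Q<K, forward
Step 1:
                    B           E
  Initial       1.104      0.3325
  Change       -1.104       3.311
  Equil    1.7207e-04       3.644
  solve Keq expr → x = 1.104; check Q = 2.8120e+05
Then change container volume by factor 0.5 (V_new/V_old).
Step 2:
                    B           E
  Initial  3.4415e-04       7.288
  Change     0.001031   -0.003092
  Equil      0.001375       7.285
  solve Keq expr → x = -0.001031; check Q = 2.8120e+05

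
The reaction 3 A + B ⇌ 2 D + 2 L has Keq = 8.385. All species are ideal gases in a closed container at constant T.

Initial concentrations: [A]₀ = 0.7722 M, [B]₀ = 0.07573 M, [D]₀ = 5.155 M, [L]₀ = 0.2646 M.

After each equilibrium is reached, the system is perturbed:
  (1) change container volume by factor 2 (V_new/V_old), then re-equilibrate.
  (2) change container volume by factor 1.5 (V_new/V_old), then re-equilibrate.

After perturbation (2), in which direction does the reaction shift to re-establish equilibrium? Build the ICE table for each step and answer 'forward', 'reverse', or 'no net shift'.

Q₀ = 53.36 vs Keq = 8.385 ⇒ Q>K, reverse
Step 1:
                    A           B           D           L
  init         0.7722     0.07573       5.155      0.2646
  Δ            0.1374     0.04581    -0.09163    -0.09163
  eq           0.9096      0.1215       5.063       0.173
  solve Keq expr → x = -0.04581; check Q = 8.385
Then change container volume by factor 2 (V_new/V_old).
Step 2:
                    A           B           D           L
  init         0.4548     0.06077       2.532     0.08649
  Δ                 0           0           0           0
  eq           0.4548     0.06077       2.532     0.08649
  solve Keq expr → x = 0; check Q = 8.385
Then change container volume by factor 1.5 (V_new/V_old).
Step 3:
                    A           B           D           L
  init         0.3032     0.04051       1.688     0.05766
  Δ                 0           0           0           0
  eq           0.3032     0.04051       1.688     0.05766
  solve Keq expr → x = 0; check Q = 8.385

Direction: no net shift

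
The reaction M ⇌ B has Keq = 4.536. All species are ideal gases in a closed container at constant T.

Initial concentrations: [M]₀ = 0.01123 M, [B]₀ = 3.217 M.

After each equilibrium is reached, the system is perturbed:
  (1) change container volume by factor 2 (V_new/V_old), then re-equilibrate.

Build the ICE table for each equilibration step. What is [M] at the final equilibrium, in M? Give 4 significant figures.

Q₀ = 286.5 vs Keq = 4.536 ⇒ Q>K, reverse
Step 1:
                    M           B
  Initial     0.01123       3.217
  Change       0.5719     -0.5719
  Equil        0.5831       2.645
  solve Keq expr → x = -0.5719; check Q = 4.536
Then change container volume by factor 2 (V_new/V_old).
Step 2:
                    M           B
  Initial      0.2916       1.323
  Change            0           0
  Equil        0.2916       1.323
  solve Keq expr → x = 0; check Q = 4.536

[M]_eq = 0.2916 M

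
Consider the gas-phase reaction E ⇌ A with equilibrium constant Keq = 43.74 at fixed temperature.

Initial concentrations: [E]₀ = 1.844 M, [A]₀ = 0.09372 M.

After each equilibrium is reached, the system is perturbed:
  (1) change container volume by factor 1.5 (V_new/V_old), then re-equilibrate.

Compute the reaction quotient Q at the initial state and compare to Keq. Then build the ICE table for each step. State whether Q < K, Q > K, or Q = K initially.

Q₀ = 0.05082 vs Keq = 43.74 ⇒ Q<K, forward
Step 1:
                    E           A
  Initial       1.844     0.09372
  Change       -1.801       1.801
  Equil       0.04331       1.894
  solve Keq expr → x = 1.801; check Q = 43.74
Then change container volume by factor 1.5 (V_new/V_old).
Step 2:
                    E           A
  Initial     0.02887       1.263
  Change            0           0
  Equil       0.02887       1.263
  solve Keq expr → x = 0; check Q = 43.74

Q₀ = 0.05082; Q < K (proceeds forward)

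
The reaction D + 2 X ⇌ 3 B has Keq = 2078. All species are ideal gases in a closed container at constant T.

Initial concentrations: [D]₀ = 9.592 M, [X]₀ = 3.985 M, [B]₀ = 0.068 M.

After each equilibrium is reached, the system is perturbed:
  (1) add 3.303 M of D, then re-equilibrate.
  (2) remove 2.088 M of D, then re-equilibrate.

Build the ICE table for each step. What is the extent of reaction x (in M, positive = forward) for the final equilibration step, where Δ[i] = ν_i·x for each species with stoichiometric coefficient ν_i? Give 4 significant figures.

x = -0.005084 M

Q₀ = 2.0642e-06 vs Keq = 2078 ⇒ Q<K, forward
Step 1:
                    D           X           B
  Initial       9.592       3.985       0.068
  Change       -1.936      -3.872       5.808
  Equil         7.656      0.1129       5.876
  solve Keq expr → x = 1.936; check Q = 2078
Then add 3.303 M of D.
Step 2:
                    D           X           B
  Initial       10.96      0.1129       5.876
  Change    -0.008928    -0.01786     0.02678
  Equil         10.95     0.09507       5.903
  solve Keq expr → x = 0.008928; check Q = 2078
Then remove 2.088 M of D.
Step 3:
                    D           X           B
  Initial       8.862     0.09507       5.903
  Change     0.005084     0.01017    -0.01525
  Equil         8.867      0.1052       5.888
  solve Keq expr → x = -0.005084; check Q = 2078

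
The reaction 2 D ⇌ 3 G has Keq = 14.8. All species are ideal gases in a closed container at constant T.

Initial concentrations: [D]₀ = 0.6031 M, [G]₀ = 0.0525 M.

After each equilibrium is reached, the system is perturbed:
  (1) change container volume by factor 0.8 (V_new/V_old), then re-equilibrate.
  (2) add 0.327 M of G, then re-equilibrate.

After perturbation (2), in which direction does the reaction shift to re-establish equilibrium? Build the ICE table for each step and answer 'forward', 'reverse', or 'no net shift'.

Direction: reverse

Q₀ = 3.9783e-04 vs Keq = 14.8 ⇒ Q<K, forward
Step 1:
                   D          G
  Initial     0.6031     0.0525
  Change     -0.4445     0.6668
  Equil       0.1586     0.7193
  solve Keq expr → x = 0.2223; check Q = 14.8
Then change container volume by factor 0.8 (V_new/V_old).
Step 2:
                   D          G
  Initial     0.1982     0.8991
  Change     0.01508   -0.02263
  Equil       0.2133     0.8765
  solve Keq expr → x = -0.007542; check Q = 14.8
Then add 0.327 M of G.
Step 3:
                   D          G
  Initial     0.2133      1.203
  Change     0.07991    -0.1199
  Equil       0.2932      1.084
  solve Keq expr → x = -0.03996; check Q = 14.8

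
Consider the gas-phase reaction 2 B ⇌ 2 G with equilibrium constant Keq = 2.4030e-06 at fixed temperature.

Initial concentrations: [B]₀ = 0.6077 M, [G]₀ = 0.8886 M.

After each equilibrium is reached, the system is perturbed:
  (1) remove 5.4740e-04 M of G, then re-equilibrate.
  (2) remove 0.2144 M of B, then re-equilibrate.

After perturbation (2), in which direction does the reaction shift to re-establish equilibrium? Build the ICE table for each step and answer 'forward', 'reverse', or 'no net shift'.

Direction: reverse

Q₀ = 2.138 vs Keq = 2.4030e-06 ⇒ Q>K, reverse
Step 1:
                  B         G
  I          0.6077    0.8886
  C          0.8863   -0.8863
  E           1.494  0.002316
  solve Keq expr → x = -0.4431; check Q = 2.4030e-06
Then remove 5.4740e-04 M of G.
Step 2:
                  B         G
  I           1.494  0.001769
  C       -5.4655e-04 5.4655e-04
  E           1.493  0.002315
  solve Keq expr → x = 2.7328e-04; check Q = 2.4030e-06
Then remove 0.2144 M of B.
Step 3:
                  B         G
  I           1.279  0.002315
  C       3.3184e-04 -3.3184e-04
  E           1.279  0.001983
  solve Keq expr → x = -1.6592e-04; check Q = 2.4030e-06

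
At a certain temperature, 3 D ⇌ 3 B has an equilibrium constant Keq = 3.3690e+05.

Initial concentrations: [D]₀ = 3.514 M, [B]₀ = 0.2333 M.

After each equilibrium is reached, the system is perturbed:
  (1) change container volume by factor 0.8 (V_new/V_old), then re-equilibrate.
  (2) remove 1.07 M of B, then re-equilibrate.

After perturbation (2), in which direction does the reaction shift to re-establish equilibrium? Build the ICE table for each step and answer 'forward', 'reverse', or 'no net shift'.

Direction: forward

Q₀ = 2.9264e-04 vs Keq = 3.3690e+05 ⇒ Q<K, forward
Step 1:
                    D           B
  Initial       3.514      0.2333
  Change       -3.461       3.461
  Equil       0.05309       3.694
  solve Keq expr → x = 1.154; check Q = 3.3690e+05
Then change container volume by factor 0.8 (V_new/V_old).
Step 2:
                    D           B
  Initial     0.06636       4.618
  Change            0           0
  Equil       0.06636       4.618
  solve Keq expr → x = 0; check Q = 3.3690e+05
Then remove 1.07 M of B.
Step 3:
                    D           B
  Initial     0.06636       3.548
  Change     -0.01516     0.01516
  Equil        0.0512       3.563
  solve Keq expr → x = 0.005053; check Q = 3.3690e+05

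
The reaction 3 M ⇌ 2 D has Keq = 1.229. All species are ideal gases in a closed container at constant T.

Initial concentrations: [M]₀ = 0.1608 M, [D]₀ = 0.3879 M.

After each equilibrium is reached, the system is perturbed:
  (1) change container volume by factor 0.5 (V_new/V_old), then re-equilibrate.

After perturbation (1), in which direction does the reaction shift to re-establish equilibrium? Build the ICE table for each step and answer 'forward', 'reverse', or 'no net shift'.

Q₀ = 36.19 vs Keq = 1.229 ⇒ Q>K, reverse
Step 1:
                   M          D
  init        0.1608     0.3879
  Δ           0.2086     -0.139
  eq          0.3694     0.2489
  solve Keq expr → x = -0.06952; check Q = 1.229
Then change container volume by factor 0.5 (V_new/V_old).
Step 2:
                   M          D
  init        0.7387     0.4977
  Δ          -0.1008    0.06718
  eq           0.638     0.5649
  solve Keq expr → x = 0.03359; check Q = 1.229

Direction: forward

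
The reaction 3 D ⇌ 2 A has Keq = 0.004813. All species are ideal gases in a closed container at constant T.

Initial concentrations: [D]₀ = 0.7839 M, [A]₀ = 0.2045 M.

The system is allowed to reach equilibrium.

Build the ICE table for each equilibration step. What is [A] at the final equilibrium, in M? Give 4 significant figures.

[A]_eq = 0.06817 M

Q₀ = 0.08682 vs Keq = 0.004813 ⇒ Q>K, reverse
Step 1:
                   D          A
  init        0.7839     0.2045
  Δ           0.2045    -0.1363
  eq          0.9884    0.06817
  solve Keq expr → x = -0.06816; check Q = 0.004813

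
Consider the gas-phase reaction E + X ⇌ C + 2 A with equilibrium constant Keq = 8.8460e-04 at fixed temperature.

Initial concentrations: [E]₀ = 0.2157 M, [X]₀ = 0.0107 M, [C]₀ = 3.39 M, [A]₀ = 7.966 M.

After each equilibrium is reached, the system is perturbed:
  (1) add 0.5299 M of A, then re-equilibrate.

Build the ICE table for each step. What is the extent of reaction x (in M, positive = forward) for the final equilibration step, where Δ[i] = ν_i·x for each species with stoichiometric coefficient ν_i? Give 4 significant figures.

Q₀ = 9.3207e+04 vs Keq = 8.8460e-04 ⇒ Q>K, reverse
Step 1:
                  E         X         C         A
  I          0.2157    0.0107      3.39     7.966
  C           3.383     3.383    -3.383    -6.765
  E           3.598     3.393  0.007488     1.201
  solve Keq expr → x = -3.383; check Q = 8.8460e-04
Then add 0.5299 M of A.
Step 2:
                  E         X         C         A
  I           3.598     3.393  0.007488     1.731
  C        0.003843  0.003843 -0.003843 -0.007686
  E           3.602     3.397  0.003645     1.723
  solve Keq expr → x = -0.003843; check Q = 8.8460e-04

x = -0.003843 M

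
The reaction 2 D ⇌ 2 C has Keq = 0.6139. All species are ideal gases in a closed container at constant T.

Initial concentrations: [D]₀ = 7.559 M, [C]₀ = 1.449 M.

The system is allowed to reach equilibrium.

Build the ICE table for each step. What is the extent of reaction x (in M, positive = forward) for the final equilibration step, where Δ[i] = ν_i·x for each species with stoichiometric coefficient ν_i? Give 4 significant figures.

Q₀ = 0.03675 vs Keq = 0.6139 ⇒ Q<K, forward
Step 1:
                   D          C
  init         7.559      1.449
  Δ           -2.508      2.508
  eq           5.051      3.957
  solve Keq expr → x = 1.254; check Q = 0.6139

x = 1.254 M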